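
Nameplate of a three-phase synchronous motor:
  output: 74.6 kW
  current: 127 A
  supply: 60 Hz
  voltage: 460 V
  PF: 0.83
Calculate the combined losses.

P_in = √3·V·I·cosφ = 1.732×460×127×0.83 = 83982 W
P_out = 74600 W
Losses = P_in − P_out = 83982 − 74600 = 9382 W

9.38 kW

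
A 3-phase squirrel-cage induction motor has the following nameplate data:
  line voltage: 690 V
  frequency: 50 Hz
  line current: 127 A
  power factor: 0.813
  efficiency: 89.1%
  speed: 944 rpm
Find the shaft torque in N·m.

1110 N·m

P_in = √3·V·I·cosφ = 1.732 × 690 × 127 × 0.813 = 123393 W
P_out = η·P_in = 0.891 × 123393 = 109943 W
n = 944 rpm
ω = 2π×944/60 = 98.86 rad/s
τ = P_out/ω = 109943/98.86 = 1110 N·m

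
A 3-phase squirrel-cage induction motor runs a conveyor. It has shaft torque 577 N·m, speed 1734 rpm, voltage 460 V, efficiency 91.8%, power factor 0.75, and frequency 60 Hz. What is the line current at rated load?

ω = 2π×1734/60 = 181.6 rad/s; P_out = τω = 577 × 181.6 = 104783 W
P_in = P_out / η = 104783 / 0.918 = 114143 W
I_L = P_in / (√3·V_L·cosφ) = 114143 / (1.732 × 460 × 0.75) = 191 A

191 A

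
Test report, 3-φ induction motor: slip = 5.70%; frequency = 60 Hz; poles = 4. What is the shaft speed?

1697 rpm

n_s = 120f/p = 120×60/4 = 1800 rpm
n = n_s(1 − s) = 1800 × (1 − 0.057) = 1697 rpm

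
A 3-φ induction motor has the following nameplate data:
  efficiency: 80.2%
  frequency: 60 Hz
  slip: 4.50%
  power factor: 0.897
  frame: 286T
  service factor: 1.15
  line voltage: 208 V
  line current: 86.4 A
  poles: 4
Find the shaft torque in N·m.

P_in = √3·V·I·cosφ = 1.732 × 208 × 86.4 × 0.897 = 27920 W
P_out = η·P_in = 0.802 × 27920 = 22392 W
n_s = 120×60/4 = 1800 rpm; n = 1800×(1−0.045) = 1719 rpm
ω = 2π×1719/60 = 180 rad/s
τ = P_out/ω = 22392/180 = 124 N·m

124 N·m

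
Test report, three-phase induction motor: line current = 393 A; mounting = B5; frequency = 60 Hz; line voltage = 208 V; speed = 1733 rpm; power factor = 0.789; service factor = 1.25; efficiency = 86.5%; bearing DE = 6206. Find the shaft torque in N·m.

P_in = √3·V·I·cosφ = 1.732 × 208 × 393 × 0.789 = 111707 W
P_out = η·P_in = 0.865 × 111707 = 96627 W
n = 1733 rpm
ω = 2π×1733/60 = 181.5 rad/s
τ = P_out/ω = 96627/181.5 = 532 N·m

532 N·m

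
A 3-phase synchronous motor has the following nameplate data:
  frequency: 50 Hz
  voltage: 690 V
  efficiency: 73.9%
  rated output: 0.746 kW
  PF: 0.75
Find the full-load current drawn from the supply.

1.13 A

P_out = 0.746 kW = 746 W
P_in = P_out / η = 746 / 0.739 = 1009 W
I_L = P_in / (√3·V_L·cosφ) = 1009 / (1.732 × 690 × 0.75) = 1.13 A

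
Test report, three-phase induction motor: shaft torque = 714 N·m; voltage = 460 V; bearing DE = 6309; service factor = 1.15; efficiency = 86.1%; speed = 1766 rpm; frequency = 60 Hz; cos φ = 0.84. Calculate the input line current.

ω = 2π×1766/60 = 184.9 rad/s; P_out = τω = 714 × 184.9 = 132019 W
P_in = P_out / η = 132019 / 0.861 = 153332 W
I_L = P_in / (√3·V_L·cosφ) = 153332 / (1.732 × 460 × 0.84) = 229 A

229 A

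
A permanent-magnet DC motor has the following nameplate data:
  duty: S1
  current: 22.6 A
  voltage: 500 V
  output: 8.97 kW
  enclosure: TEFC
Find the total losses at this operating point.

P_in = V·I = 500×22.6 = 11300 W
P_out = 8970 W
Losses = P_in − P_out = 11300 − 8970 = 2330 W

2330 W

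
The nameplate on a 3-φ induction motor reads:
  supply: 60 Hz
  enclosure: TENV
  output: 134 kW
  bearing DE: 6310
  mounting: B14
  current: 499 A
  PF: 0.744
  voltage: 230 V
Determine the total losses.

P_in = √3·V·I·cosφ = 1.732×230×499×0.744 = 147894 W
P_out = 134000 W
Losses = P_in − P_out = 147894 − 134000 = 13894 W

13900 W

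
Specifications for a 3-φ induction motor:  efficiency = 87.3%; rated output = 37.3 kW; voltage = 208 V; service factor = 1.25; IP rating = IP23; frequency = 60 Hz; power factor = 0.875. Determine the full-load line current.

136 A

P_out = 37.3 kW = 37300 W
P_in = P_out / η = 37300 / 0.873 = 42726 W
I_L = P_in / (√3·V_L·cosφ) = 42726 / (1.732 × 208 × 0.875) = 136 A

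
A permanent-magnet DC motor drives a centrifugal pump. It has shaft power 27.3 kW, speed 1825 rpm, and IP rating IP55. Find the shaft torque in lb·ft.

ω = 2π × 1825/60 = 191.1 rad/s
τ = P/ω = 27300/191.1 = 142.9 N·m
In lb·ft: 142.9/1.356 = 105 lb·ft

105 lb·ft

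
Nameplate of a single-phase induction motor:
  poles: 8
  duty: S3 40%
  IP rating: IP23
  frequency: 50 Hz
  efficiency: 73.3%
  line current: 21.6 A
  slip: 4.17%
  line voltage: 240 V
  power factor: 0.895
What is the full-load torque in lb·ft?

P_in = V·I·cosφ = 240 × 21.6 × 0.895 = 4640 W
P_out = η·P_in = 0.733 × 4640 = 3401 W
n_s = 120×50/8 = 750 rpm; n = 750×(1−0.0417) = 719 rpm
ω = 2π×719/60 = 75.29 rad/s
τ = P_out/ω = 3401/75.29 = 45.17 N·m
In lb·ft: 45.17/1.356 = 33.3 lb·ft

33.3 lb·ft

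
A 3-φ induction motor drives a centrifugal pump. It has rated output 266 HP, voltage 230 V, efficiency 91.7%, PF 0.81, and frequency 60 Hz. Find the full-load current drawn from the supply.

P_out = 266 × 746 = 198436 W
P_in = P_out / η = 198436 / 0.917 = 216397 W
I_L = P_in / (√3·V_L·cosφ) = 216397 / (1.732 × 230 × 0.81) = 671 A

671 A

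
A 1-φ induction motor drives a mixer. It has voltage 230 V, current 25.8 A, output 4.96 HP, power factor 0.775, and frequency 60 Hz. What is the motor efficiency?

80.5 %

P_out = 4.96 × 746 = 3700 W
P_in = V·I·cosφ = 230 × 25.8 × 0.775 = 4599 W
η = P_out / P_in = 3700 / 4599 = 0.805 = 80.5%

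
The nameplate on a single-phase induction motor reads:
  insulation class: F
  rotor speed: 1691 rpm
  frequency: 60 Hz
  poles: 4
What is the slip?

6.06 %

n_s = 120f/p = 120×60/4 = 1800 rpm
s = (n_s − n)/n_s = (1800 − 1691)/1800 = 0.0606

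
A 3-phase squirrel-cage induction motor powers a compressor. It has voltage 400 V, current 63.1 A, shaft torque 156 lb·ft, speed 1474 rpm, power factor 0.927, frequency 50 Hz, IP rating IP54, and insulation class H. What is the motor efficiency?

80.6 %

τ = 156 lb·ft × 1.356 = 211.5 N·m
ω = 2π × 1474/60 = 154.4 rad/s; P_out = τω = 211.5 × 154.4 = 32656 W
P_in = √3·V_L·I_L·cosφ = 1.732 × 400 × 63.1 × 0.927 = 40524 W
η = P_out / P_in = 32656 / 40524 = 0.806 = 80.6%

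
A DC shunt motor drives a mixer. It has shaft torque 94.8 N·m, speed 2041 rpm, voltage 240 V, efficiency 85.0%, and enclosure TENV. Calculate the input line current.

99.3 A

ω = 2π×2041/60 = 213.7 rad/s; P_out = τω = 94.8 × 213.7 = 20259 W
P_in = P_out / η = 20259 / 0.850 = 23834 W
I = P_in / V = 23834 / 240 = 99.3 A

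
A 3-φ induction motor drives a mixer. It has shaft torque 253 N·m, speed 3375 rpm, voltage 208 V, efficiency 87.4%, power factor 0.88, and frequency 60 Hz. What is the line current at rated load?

ω = 2π×3375/60 = 353.4 rad/s; P_out = τω = 253 × 353.4 = 89410 W
P_in = P_out / η = 89410 / 0.874 = 102300 W
I_L = P_in / (√3·V_L·cosφ) = 102300 / (1.732 × 208 × 0.88) = 323 A

323 A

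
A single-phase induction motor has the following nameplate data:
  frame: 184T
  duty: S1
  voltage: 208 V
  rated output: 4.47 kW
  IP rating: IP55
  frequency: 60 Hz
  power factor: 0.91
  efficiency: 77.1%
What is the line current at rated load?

30.6 A

P_out = 4.47 kW = 4470 W
P_in = P_out / η = 4470 / 0.771 = 5798 W
I = P_in / (V·cosφ) = 5798 / (208 × 0.91) = 30.6 A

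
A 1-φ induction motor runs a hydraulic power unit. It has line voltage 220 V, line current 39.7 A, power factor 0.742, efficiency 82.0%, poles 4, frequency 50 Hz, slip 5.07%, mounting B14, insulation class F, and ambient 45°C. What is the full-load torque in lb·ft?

P_in = V·I·cosφ = 220 × 39.7 × 0.742 = 6481 W
P_out = η·P_in = 0.82 × 6481 = 5314 W
n_s = 120×50/4 = 1500 rpm; n = 1500×(1−0.0507) = 1424 rpm
ω = 2π×1424/60 = 149.1 rad/s
τ = P_out/ω = 5314/149.1 = 35.64 N·m
In lb·ft: 35.64/1.356 = 26.3 lb·ft

26.3 lb·ft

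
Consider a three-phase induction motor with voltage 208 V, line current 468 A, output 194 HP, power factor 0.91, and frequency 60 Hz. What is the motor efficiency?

P_out = 194 × 746 = 144724 W
P_in = √3·V_L·I_L·cosφ = 1.732 × 208 × 468 × 0.91 = 153426 W
η = P_out / P_in = 144724 / 153426 = 0.943 = 94.3%

94.3 %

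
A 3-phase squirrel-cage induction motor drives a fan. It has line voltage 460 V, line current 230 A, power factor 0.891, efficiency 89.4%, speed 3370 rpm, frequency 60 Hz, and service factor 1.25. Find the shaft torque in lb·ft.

305 lb·ft

P_in = √3·V·I·cosφ = 1.732 × 460 × 230 × 0.891 = 163272 W
P_out = η·P_in = 0.894 × 163272 = 145965 W
n = 3370 rpm
ω = 2π×3370/60 = 352.9 rad/s
τ = P_out/ω = 145965/352.9 = 413.6 N·m
In lb·ft: 413.6/1.356 = 305 lb·ft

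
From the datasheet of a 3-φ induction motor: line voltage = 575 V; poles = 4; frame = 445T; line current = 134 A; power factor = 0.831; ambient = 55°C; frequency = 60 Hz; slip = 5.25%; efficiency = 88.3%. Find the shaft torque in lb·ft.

404 lb·ft

P_in = √3·V·I·cosφ = 1.732 × 575 × 134 × 0.831 = 110897 W
P_out = η·P_in = 0.883 × 110897 = 97922 W
n_s = 120×60/4 = 1800 rpm; n = 1800×(1−0.0525) = 1706 rpm
ω = 2π×1706/60 = 178.7 rad/s
τ = P_out/ω = 97922/178.7 = 548 N·m
In lb·ft: 548/1.356 = 404 lb·ft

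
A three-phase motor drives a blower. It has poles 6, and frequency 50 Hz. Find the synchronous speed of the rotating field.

n_s = 120f/p = 120×50/6 = 1000 rpm

1000 rpm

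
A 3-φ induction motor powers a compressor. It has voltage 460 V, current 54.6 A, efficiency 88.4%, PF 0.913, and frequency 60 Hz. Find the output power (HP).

P_in = √3·V·I·cosφ = 1.732 × 460 × 54.6 × 0.913 = 39716 W
P_out = η·P_in = 0.884 × 39716 = 35109 W
= 35109/746 = 47.1 HP

47.1 HP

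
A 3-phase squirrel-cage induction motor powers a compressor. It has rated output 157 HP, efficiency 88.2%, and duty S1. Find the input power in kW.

P_out = 157 × 746 = 117122 W
P_in = P_out/η = 117122/0.882 = 132791 W = 133 kW

133 kW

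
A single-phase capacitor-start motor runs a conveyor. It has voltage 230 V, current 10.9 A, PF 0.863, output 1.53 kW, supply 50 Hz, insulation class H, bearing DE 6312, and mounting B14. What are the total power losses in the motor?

634 W

P_in = V·I·cosφ = 230×10.9×0.863 = 2164 W
P_out = 1530 W
Losses = P_in − P_out = 2164 − 1530 = 634 W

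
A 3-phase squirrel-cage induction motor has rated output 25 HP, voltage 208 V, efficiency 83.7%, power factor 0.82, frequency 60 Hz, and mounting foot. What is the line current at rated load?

75.4 A

P_out = 25 × 746 = 18650 W
P_in = P_out / η = 18650 / 0.837 = 22282 W
I_L = P_in / (√3·V_L·cosφ) = 22282 / (1.732 × 208 × 0.82) = 75.4 A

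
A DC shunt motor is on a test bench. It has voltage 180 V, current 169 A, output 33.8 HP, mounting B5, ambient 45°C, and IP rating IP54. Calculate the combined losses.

5.21 kW

P_in = V·I = 180×169 = 30420 W
P_out = 33.8×746 = 25215 W
Losses = P_in − P_out = 30420 − 25215 = 5205 W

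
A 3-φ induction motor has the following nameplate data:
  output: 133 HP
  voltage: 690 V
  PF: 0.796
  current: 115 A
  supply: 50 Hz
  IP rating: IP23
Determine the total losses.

P_in = √3·V·I·cosφ = 1.732×690×115×0.796 = 109398 W
P_out = 133×746 = 99218 W
Losses = P_in − P_out = 109398 − 99218 = 10180 W

10.2 kW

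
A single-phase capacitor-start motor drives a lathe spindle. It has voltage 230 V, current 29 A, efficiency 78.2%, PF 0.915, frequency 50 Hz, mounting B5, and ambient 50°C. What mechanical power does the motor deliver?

4.77 kW

P_in = V·I·cosφ = 230 × 29 × 0.915 = 6103 W
P_out = η·P_in = 0.782 × 6103 = 4773 W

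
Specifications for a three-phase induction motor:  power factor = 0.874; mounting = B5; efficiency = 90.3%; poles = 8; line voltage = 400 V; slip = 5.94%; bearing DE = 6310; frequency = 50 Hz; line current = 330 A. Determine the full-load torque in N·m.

2440 N·m

P_in = √3·V·I·cosφ = 1.732 × 400 × 330 × 0.874 = 199817 W
P_out = η·P_in = 0.903 × 199817 = 180435 W
n_s = 120×50/8 = 750 rpm; n = 750×(1−0.0594) = 705 rpm
ω = 2π×705/60 = 73.83 rad/s
τ = P_out/ω = 180435/73.83 = 2440 N·m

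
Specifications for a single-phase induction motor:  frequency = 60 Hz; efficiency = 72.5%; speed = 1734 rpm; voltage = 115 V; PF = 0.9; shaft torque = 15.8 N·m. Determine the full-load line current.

38.2 A

ω = 2π×1734/60 = 181.6 rad/s; P_out = τω = 15.8 × 181.6 = 2869 W
P_in = P_out / η = 2869 / 0.725 = 3957 W
I = P_in / (V·cosφ) = 3957 / (115 × 0.9) = 38.2 A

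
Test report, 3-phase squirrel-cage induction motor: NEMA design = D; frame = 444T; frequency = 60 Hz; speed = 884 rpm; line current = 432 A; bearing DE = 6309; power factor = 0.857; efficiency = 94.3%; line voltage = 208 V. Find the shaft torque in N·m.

1360 N·m

P_in = √3·V·I·cosφ = 1.732 × 208 × 432 × 0.857 = 133375 W
P_out = η·P_in = 0.943 × 133375 = 125773 W
n = 884 rpm
ω = 2π×884/60 = 92.57 rad/s
τ = P_out/ω = 125773/92.57 = 1360 N·m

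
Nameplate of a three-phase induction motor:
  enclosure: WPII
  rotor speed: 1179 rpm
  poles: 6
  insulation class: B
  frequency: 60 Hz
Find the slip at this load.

n_s = 120f/p = 120×60/6 = 1200 rpm
s = (n_s − n)/n_s = (1200 − 1179)/1200 = 0.0175

1.75 %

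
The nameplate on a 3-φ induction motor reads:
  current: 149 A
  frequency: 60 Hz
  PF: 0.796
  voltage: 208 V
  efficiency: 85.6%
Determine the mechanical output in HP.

P_in = √3·V·I·cosφ = 1.732 × 208 × 149 × 0.796 = 42728 W
P_out = η·P_in = 0.856 × 42728 = 36575 W
= 36575/746 = 49 HP

49 HP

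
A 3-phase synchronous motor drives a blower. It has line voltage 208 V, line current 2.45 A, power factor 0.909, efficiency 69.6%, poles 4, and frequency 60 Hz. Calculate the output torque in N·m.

P_in = √3·V·I·cosφ = 1.732 × 208 × 2.45 × 0.909 = 802 W
P_out = η·P_in = 0.696 × 802 = 558 W
n = n_s = 120×60/4 = 1800 rpm (synchronous)
ω = 2π×1800/60 = 188.5 rad/s
τ = P_out/ω = 558/188.5 = 2.96 N·m

2.96 N·m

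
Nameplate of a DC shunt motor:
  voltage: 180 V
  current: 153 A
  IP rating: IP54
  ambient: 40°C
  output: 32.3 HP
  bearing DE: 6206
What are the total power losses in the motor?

3440 W

P_in = V·I = 180×153 = 27540 W
P_out = 32.3×746 = 24096 W
Losses = P_in − P_out = 27540 − 24096 = 3444 W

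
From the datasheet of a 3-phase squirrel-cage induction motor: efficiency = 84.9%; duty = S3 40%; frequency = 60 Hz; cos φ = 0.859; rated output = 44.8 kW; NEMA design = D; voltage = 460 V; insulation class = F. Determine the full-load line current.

77.1 A

P_out = 44.8 kW = 44800 W
P_in = P_out / η = 44800 / 0.849 = 52768 W
I_L = P_in / (√3·V_L·cosφ) = 52768 / (1.732 × 460 × 0.859) = 77.1 A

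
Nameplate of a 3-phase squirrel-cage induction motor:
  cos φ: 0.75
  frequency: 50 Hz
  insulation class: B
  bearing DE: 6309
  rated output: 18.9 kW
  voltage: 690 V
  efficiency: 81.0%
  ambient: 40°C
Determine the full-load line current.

P_out = 18.9 kW = 18900 W
P_in = P_out / η = 18900 / 0.810 = 23333 W
I_L = P_in / (√3·V_L·cosφ) = 23333 / (1.732 × 690 × 0.75) = 26 A

26 A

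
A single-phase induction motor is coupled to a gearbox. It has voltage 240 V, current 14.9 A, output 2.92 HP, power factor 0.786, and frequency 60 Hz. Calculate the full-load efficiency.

P_out = 2.92 × 746 = 2178 W
P_in = V·I·cosφ = 240 × 14.9 × 0.786 = 2811 W
η = P_out / P_in = 2178 / 2811 = 0.775 = 77.5%

77.5 %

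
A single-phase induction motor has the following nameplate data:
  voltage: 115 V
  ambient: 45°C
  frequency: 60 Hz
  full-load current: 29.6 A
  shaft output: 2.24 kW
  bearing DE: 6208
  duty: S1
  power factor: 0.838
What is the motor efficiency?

P_out = 2.24 kW = 2240 W
P_in = V·I·cosφ = 115 × 29.6 × 0.838 = 2853 W
η = P_out / P_in = 2240 / 2853 = 0.785 = 78.5%

78.5 %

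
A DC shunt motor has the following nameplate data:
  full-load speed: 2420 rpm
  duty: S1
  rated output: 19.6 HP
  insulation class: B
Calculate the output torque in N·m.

57.7 N·m

P_out = 19.6 × 746 = 14622 W
ω = 2π × 2420/60 = 253.4 rad/s
τ = P_out/ω = 14622/253.4 = 57.7 N·m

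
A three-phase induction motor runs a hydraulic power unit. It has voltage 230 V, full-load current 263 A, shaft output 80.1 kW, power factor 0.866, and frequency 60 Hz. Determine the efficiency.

P_out = 80.1 kW = 80100 W
P_in = √3·V_L·I_L·cosφ = 1.732 × 230 × 263 × 0.866 = 90730 W
η = P_out / P_in = 80100 / 90730 = 0.883 = 88.3%

88.3 %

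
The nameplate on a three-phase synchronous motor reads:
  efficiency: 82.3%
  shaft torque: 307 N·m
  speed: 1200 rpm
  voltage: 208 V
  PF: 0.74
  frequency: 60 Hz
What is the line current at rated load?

ω = 2π×1200/60 = 125.7 rad/s; P_out = τω = 307 × 125.7 = 38590 W
P_in = P_out / η = 38590 / 0.823 = 46889 W
I_L = P_in / (√3·V_L·cosφ) = 46889 / (1.732 × 208 × 0.74) = 176 A

176 A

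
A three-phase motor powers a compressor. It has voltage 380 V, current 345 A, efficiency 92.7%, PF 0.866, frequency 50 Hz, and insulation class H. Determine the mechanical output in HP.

P_in = √3·V·I·cosφ = 1.732 × 380 × 345 × 0.866 = 196638 W
P_out = η·P_in = 0.927 × 196638 = 182283 W
= 182283/746 = 244 HP

244 HP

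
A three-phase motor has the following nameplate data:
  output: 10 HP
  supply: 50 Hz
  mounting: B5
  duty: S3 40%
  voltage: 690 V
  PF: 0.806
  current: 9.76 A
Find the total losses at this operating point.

P_in = √3·V·I·cosφ = 1.732×690×9.76×0.806 = 9401 W
P_out = 10×746 = 7460 W
Losses = P_in − P_out = 9401 − 7460 = 1941 W

1.94 kW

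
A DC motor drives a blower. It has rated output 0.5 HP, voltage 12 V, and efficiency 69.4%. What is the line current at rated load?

P_out = 0.5 × 746 = 373 W
P_in = P_out / η = 373 / 0.694 = 537 W
I = P_in / V = 537 / 12 = 44.8 A

44.8 A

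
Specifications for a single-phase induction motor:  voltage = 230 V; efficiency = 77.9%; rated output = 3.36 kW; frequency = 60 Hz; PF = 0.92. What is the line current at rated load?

P_out = 3.36 kW = 3360 W
P_in = P_out / η = 3360 / 0.779 = 4313 W
I = P_in / (V·cosφ) = 4313 / (230 × 0.92) = 20.4 A

20.4 A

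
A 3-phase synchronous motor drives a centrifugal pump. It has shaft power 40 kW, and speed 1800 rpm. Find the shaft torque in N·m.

ω = 2π × 1800/60 = 188.5 rad/s
τ = P/ω = 40000/188.5 = 212 N·m

212 N·m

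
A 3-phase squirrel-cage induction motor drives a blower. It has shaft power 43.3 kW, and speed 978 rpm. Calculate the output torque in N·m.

423 N·m

ω = 2π × 978/60 = 102.4 rad/s
τ = P/ω = 43300/102.4 = 423 N·m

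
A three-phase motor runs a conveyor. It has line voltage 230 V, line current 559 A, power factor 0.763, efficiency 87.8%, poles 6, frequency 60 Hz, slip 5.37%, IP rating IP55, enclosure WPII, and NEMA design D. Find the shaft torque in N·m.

P_in = √3·V·I·cosφ = 1.732 × 230 × 559 × 0.763 = 169907 W
P_out = η·P_in = 0.878 × 169907 = 149178 W
n_s = 120×60/6 = 1200 rpm; n = 1200×(1−0.0537) = 1136 rpm
ω = 2π×1136/60 = 119 rad/s
τ = P_out/ω = 149178/119 = 1250 N·m

1250 N·m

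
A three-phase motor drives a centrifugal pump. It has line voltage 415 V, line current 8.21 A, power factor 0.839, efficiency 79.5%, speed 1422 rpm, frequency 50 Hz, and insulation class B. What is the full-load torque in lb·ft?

P_in = √3·V·I·cosφ = 1.732 × 415 × 8.21 × 0.839 = 4951 W
P_out = η·P_in = 0.795 × 4951 = 3936 W
n = 1422 rpm
ω = 2π×1422/60 = 148.9 rad/s
τ = P_out/ω = 3936/148.9 = 26.43 N·m
In lb·ft: 26.43/1.356 = 19.5 lb·ft

19.5 lb·ft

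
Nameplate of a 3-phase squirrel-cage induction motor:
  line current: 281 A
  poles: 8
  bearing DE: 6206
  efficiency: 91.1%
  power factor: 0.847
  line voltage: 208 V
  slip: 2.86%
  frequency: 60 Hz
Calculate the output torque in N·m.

853 N·m

P_in = √3·V·I·cosφ = 1.732 × 208 × 281 × 0.847 = 85743 W
P_out = η·P_in = 0.911 × 85743 = 78112 W
n_s = 120×60/8 = 900 rpm; n = 900×(1−0.0286) = 874 rpm
ω = 2π×874/60 = 91.53 rad/s
τ = P_out/ω = 78112/91.53 = 853 N·m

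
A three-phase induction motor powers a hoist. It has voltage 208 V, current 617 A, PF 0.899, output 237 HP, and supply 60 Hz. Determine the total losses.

23000 W

P_in = √3·V·I·cosφ = 1.732×208×617×0.899 = 199828 W
P_out = 237×746 = 176802 W
Losses = P_in − P_out = 199828 − 176802 = 23026 W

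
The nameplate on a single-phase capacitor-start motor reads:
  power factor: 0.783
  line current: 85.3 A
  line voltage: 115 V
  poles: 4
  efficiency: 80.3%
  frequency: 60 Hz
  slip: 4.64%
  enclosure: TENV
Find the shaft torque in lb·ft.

P_in = V·I·cosφ = 115 × 85.3 × 0.783 = 7681 W
P_out = η·P_in = 0.803 × 7681 = 6168 W
n_s = 120×60/4 = 1800 rpm; n = 1800×(1−0.0464) = 1716 rpm
ω = 2π×1716/60 = 179.7 rad/s
τ = P_out/ω = 6168/179.7 = 34.32 N·m
In lb·ft: 34.32/1.356 = 25.3 lb·ft

25.3 lb·ft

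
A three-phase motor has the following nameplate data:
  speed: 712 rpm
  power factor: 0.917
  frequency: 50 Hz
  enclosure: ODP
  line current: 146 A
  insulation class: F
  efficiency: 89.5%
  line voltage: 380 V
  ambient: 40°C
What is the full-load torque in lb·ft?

780 lb·ft

P_in = √3·V·I·cosφ = 1.732 × 380 × 146 × 0.917 = 88116 W
P_out = η·P_in = 0.895 × 88116 = 78864 W
n = 712 rpm
ω = 2π×712/60 = 74.56 rad/s
τ = P_out/ω = 78864/74.56 = 1058 N·m
In lb·ft: 1058/1.356 = 780 lb·ft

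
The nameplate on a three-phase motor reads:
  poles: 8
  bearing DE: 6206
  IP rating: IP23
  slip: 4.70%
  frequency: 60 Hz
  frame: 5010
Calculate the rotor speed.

n_s = 120f/p = 120×60/8 = 900 rpm
n = n_s(1 − s) = 900 × (1 − 0.047) = 858 rpm

858 rpm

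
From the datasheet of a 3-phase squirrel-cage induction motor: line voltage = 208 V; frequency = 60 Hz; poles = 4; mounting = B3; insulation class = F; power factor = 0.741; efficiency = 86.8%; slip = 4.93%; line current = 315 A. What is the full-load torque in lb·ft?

300 lb·ft

P_in = √3·V·I·cosφ = 1.732 × 208 × 315 × 0.741 = 84089 W
P_out = η·P_in = 0.868 × 84089 = 72989 W
n_s = 120×60/4 = 1800 rpm; n = 1800×(1−0.0493) = 1711 rpm
ω = 2π×1711/60 = 179.2 rad/s
τ = P_out/ω = 72989/179.2 = 407.3 N·m
In lb·ft: 407.3/1.356 = 300 lb·ft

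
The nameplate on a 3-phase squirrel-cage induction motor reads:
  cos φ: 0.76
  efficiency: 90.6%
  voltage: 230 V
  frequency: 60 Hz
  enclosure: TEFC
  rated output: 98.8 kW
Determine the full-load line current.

360 A

P_out = 98.8 kW = 98800 W
P_in = P_out / η = 98800 / 0.906 = 109051 W
I_L = P_in / (√3·V_L·cosφ) = 109051 / (1.732 × 230 × 0.76) = 360 A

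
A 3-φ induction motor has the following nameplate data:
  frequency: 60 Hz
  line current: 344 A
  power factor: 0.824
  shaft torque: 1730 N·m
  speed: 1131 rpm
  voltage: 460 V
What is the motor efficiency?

90.7 %

ω = 2π × 1131/60 = 118.4 rad/s; P_out = τω = 1730 × 118.4 = 204832 W
P_in = √3·V_L·I_L·cosφ = 1.732 × 460 × 344 × 0.824 = 225835 W
η = P_out / P_in = 204832 / 225835 = 0.907 = 90.7%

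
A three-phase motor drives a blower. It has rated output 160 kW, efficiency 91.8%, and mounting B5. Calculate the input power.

P_out = 160000 W
P_in = P_out/η = 160000/0.918 = 174292 W = 174 kW

174 kW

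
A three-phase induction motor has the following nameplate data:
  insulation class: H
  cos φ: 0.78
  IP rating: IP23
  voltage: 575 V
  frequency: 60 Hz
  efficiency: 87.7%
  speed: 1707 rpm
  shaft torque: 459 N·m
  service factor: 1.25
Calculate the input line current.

ω = 2π×1707/60 = 178.8 rad/s; P_out = τω = 459 × 178.8 = 82069 W
P_in = P_out / η = 82069 / 0.877 = 93579 W
I_L = P_in / (√3·V_L·cosφ) = 93579 / (1.732 × 575 × 0.78) = 120 A

120 A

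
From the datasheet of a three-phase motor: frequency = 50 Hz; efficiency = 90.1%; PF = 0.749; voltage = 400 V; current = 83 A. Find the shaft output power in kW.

P_in = √3·V·I·cosφ = 1.732 × 400 × 83 × 0.749 = 43069 W
P_out = η·P_in = 0.901 × 43069 = 38805 W

38.8 kW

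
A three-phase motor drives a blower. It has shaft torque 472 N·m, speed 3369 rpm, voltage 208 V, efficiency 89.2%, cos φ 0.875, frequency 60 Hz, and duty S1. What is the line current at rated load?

592 A

ω = 2π×3369/60 = 352.8 rad/s; P_out = τω = 472 × 352.8 = 166522 W
P_in = P_out / η = 166522 / 0.892 = 186684 W
I_L = P_in / (√3·V_L·cosφ) = 186684 / (1.732 × 208 × 0.875) = 592 A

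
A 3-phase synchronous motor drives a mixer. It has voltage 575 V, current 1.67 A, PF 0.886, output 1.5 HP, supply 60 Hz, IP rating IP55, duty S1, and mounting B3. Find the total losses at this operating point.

P_in = √3·V·I·cosφ = 1.732×575×1.67×0.886 = 1474 W
P_out = 1.5×746 = 1119 W
Losses = P_in − P_out = 1474 − 1119 = 355 W

355 W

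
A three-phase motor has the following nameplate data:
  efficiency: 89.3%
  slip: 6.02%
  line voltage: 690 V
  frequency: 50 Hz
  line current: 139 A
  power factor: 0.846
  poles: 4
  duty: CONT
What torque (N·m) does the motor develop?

P_in = √3·V·I·cosφ = 1.732 × 690 × 139 × 0.846 = 140534 W
P_out = η·P_in = 0.893 × 140534 = 125497 W
n_s = 120×50/4 = 1500 rpm; n = 1500×(1−0.0602) = 1410 rpm
ω = 2π×1410/60 = 147.7 rad/s
τ = P_out/ω = 125497/147.7 = 850 N·m

850 N·m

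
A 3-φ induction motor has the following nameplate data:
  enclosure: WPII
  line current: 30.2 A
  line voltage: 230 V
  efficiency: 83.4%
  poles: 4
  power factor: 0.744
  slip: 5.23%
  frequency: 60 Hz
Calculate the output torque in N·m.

41.8 N·m

P_in = √3·V·I·cosφ = 1.732 × 230 × 30.2 × 0.744 = 8951 W
P_out = η·P_in = 0.834 × 8951 = 7465 W
n_s = 120×60/4 = 1800 rpm; n = 1800×(1−0.0523) = 1706 rpm
ω = 2π×1706/60 = 178.7 rad/s
τ = P_out/ω = 7465/178.7 = 41.8 N·m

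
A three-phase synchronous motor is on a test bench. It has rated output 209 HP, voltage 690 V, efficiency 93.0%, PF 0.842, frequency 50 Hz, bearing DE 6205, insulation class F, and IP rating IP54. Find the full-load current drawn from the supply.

167 A

P_out = 209 × 746 = 155914 W
P_in = P_out / η = 155914 / 0.930 = 167649 W
I_L = P_in / (√3·V_L·cosφ) = 167649 / (1.732 × 690 × 0.842) = 167 A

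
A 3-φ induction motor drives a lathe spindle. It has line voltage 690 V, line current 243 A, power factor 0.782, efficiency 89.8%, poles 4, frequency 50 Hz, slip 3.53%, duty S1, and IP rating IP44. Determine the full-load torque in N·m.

1350 N·m

P_in = √3·V·I·cosφ = 1.732 × 690 × 243 × 0.782 = 227096 W
P_out = η·P_in = 0.898 × 227096 = 203932 W
n_s = 120×50/4 = 1500 rpm; n = 1500×(1−0.0353) = 1447 rpm
ω = 2π×1447/60 = 151.5 rad/s
τ = P_out/ω = 203932/151.5 = 1350 N·m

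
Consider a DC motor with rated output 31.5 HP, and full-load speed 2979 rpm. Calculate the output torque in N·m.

P_out = 31.5 × 746 = 23499 W
ω = 2π × 2979/60 = 312 rad/s
τ = P_out/ω = 23499/312 = 75.3 N·m

75.3 N·m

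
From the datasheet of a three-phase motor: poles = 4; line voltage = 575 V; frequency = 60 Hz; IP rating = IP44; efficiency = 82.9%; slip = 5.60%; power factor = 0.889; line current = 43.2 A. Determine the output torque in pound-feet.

P_in = √3·V·I·cosφ = 1.732 × 575 × 43.2 × 0.889 = 38247 W
P_out = η·P_in = 0.829 × 38247 = 31707 W
n_s = 120×60/4 = 1800 rpm; n = 1800×(1−0.056) = 1699 rpm
ω = 2π×1699/60 = 177.9 rad/s
τ = P_out/ω = 31707/177.9 = 178.2 N·m
In lb·ft: 178.2/1.356 = 131 lb·ft

131 lb·ft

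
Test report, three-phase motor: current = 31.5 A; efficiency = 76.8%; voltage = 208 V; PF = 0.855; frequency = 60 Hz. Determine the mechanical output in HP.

P_in = √3·V·I·cosφ = 1.732 × 208 × 31.5 × 0.855 = 9703 W
P_out = η·P_in = 0.768 × 9703 = 7452 W
= 7452/746 = 9.99 HP

9.99 HP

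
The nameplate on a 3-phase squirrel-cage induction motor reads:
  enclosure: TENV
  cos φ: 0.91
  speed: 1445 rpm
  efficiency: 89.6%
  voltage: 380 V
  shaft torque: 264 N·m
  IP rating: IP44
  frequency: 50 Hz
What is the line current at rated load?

ω = 2π×1445/60 = 151.3 rad/s; P_out = τω = 264 × 151.3 = 39943 W
P_in = P_out / η = 39943 / 0.896 = 44579 W
I_L = P_in / (√3·V_L·cosφ) = 44579 / (1.732 × 380 × 0.91) = 74.4 A

74.4 A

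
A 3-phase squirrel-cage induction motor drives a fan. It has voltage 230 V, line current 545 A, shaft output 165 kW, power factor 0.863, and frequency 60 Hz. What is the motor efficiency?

P_out = 165 kW = 165000 W
P_in = √3·V_L·I_L·cosφ = 1.732 × 230 × 545 × 0.863 = 187363 W
η = P_out / P_in = 165000 / 187363 = 0.881 = 88.1%

88.1 %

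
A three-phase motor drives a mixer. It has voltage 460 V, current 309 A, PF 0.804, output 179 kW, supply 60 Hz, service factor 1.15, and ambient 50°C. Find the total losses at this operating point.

18.9 kW

P_in = √3·V·I·cosφ = 1.732×460×309×0.804 = 197934 W
P_out = 179000 W
Losses = P_in − P_out = 197934 − 179000 = 18934 W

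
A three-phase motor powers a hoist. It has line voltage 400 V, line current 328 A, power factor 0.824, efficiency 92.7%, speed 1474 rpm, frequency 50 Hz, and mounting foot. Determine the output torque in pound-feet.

P_in = √3·V·I·cosφ = 1.732 × 400 × 328 × 0.824 = 187244 W
P_out = η·P_in = 0.927 × 187244 = 173575 W
n = 1474 rpm
ω = 2π×1474/60 = 154.4 rad/s
τ = P_out/ω = 173575/154.4 = 1124 N·m
In lb·ft: 1124/1.356 = 829 lb·ft

829 lb·ft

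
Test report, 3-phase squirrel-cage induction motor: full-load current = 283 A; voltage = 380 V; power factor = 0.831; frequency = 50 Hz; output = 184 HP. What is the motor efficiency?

88.7 %

P_out = 184 × 746 = 137264 W
P_in = √3·V_L·I_L·cosφ = 1.732 × 380 × 283 × 0.831 = 154781 W
η = P_out / P_in = 137264 / 154781 = 0.887 = 88.7%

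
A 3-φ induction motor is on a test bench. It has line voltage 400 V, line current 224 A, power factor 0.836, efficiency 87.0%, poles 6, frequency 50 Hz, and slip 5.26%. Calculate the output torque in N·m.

P_in = √3·V·I·cosφ = 1.732 × 400 × 224 × 0.836 = 129736 W
P_out = η·P_in = 0.87 × 129736 = 112870 W
n_s = 120×50/6 = 1000 rpm; n = 1000×(1−0.0526) = 947 rpm
ω = 2π×947/60 = 99.17 rad/s
τ = P_out/ω = 112870/99.17 = 1140 N·m

1140 N·m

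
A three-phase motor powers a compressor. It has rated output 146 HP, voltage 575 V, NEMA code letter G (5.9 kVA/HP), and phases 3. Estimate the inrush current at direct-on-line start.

S_LR = 5.9 × 146 = 861.4 kVA
I_LR = S_LR/(√3·V_L) = 861400/(1.732×575) = 865 A

865 A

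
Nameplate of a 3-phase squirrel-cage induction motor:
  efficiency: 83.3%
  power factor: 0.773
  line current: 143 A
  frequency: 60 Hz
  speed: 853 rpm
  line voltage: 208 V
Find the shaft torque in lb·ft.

P_in = √3·V·I·cosφ = 1.732 × 208 × 143 × 0.773 = 39822 W
P_out = η·P_in = 0.833 × 39822 = 33172 W
n = 853 rpm
ω = 2π×853/60 = 89.33 rad/s
τ = P_out/ω = 33172/89.33 = 371.3 N·m
In lb·ft: 371.3/1.356 = 274 lb·ft

274 lb·ft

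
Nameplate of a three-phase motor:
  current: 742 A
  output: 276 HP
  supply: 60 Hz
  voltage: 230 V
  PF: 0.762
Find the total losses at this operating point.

P_in = √3·V·I·cosφ = 1.732×230×742×0.762 = 225234 W
P_out = 276×746 = 205896 W
Losses = P_in − P_out = 225234 − 205896 = 19338 W

19300 W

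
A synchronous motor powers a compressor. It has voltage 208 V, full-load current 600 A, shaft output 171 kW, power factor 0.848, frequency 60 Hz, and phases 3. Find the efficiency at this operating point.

93.3 %

P_out = 171 kW = 171000 W
P_in = √3·V_L·I_L·cosφ = 1.732 × 208 × 600 × 0.848 = 183298 W
η = P_out / P_in = 171000 / 183298 = 0.933 = 93.3%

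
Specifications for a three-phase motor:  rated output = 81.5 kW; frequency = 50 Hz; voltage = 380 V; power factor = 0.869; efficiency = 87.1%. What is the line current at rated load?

P_out = 81.5 kW = 81500 W
P_in = P_out / η = 81500 / 0.871 = 93571 W
I_L = P_in / (√3·V_L·cosφ) = 93571 / (1.732 × 380 × 0.869) = 164 A

164 A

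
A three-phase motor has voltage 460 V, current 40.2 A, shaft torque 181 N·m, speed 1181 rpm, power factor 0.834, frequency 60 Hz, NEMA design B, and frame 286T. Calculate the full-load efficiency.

ω = 2π × 1181/60 = 123.7 rad/s; P_out = τω = 181 × 123.7 = 22390 W
P_in = √3·V_L·I_L·cosφ = 1.732 × 460 × 40.2 × 0.834 = 26711 W
η = P_out / P_in = 22390 / 26711 = 0.838 = 83.8%

83.8 %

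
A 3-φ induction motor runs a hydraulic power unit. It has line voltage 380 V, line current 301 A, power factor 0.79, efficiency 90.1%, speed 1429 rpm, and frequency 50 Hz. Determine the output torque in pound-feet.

695 lb·ft

P_in = √3·V·I·cosφ = 1.732 × 380 × 301 × 0.79 = 156504 W
P_out = η·P_in = 0.901 × 156504 = 141010 W
n = 1429 rpm
ω = 2π×1429/60 = 149.6 rad/s
τ = P_out/ω = 141010/149.6 = 942.6 N·m
In lb·ft: 942.6/1.356 = 695 lb·ft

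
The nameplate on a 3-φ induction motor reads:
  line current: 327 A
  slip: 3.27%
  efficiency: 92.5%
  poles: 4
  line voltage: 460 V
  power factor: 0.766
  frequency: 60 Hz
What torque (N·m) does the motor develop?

P_in = √3·V·I·cosφ = 1.732 × 460 × 327 × 0.766 = 199564 W
P_out = η·P_in = 0.925 × 199564 = 184597 W
n_s = 120×60/4 = 1800 rpm; n = 1800×(1−0.0327) = 1741 rpm
ω = 2π×1741/60 = 182.3 rad/s
τ = P_out/ω = 184597/182.3 = 1010 N·m

1010 N·m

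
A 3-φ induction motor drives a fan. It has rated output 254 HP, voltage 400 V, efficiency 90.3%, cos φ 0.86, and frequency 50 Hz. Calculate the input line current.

P_out = 254 × 746 = 189484 W
P_in = P_out / η = 189484 / 0.903 = 209838 W
I_L = P_in / (√3·V_L·cosφ) = 209838 / (1.732 × 400 × 0.86) = 352 A

352 A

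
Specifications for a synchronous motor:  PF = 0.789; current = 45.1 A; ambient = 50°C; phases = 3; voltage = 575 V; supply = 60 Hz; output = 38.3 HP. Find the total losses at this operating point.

P_in = √3·V·I·cosφ = 1.732×575×45.1×0.789 = 35438 W
P_out = 38.3×746 = 28572 W
Losses = P_in − P_out = 35438 − 28572 = 6866 W

6870 W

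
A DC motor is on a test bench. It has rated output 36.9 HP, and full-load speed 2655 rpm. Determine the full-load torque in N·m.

P_out = 36.9 × 746 = 27527 W
ω = 2π × 2655/60 = 278 rad/s
τ = P_out/ω = 27527/278 = 99 N·m

99 N·m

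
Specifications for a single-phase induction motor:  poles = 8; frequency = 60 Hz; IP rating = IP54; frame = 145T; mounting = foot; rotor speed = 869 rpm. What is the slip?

n_s = 120f/p = 120×60/8 = 900 rpm
s = (n_s − n)/n_s = (900 − 869)/900 = 0.0344

3.44 %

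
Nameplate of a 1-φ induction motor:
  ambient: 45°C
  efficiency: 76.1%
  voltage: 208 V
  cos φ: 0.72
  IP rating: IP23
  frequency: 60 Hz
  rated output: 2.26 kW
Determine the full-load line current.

19.8 A

P_out = 2.26 kW = 2260 W
P_in = P_out / η = 2260 / 0.761 = 2970 W
I = P_in / (V·cosφ) = 2970 / (208 × 0.72) = 19.8 A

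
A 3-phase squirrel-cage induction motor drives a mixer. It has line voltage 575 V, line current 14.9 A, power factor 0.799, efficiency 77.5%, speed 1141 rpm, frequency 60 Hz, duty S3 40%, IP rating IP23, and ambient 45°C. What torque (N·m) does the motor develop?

76.9 N·m

P_in = √3·V·I·cosφ = 1.732 × 575 × 14.9 × 0.799 = 11856 W
P_out = η·P_in = 0.775 × 11856 = 9188 W
n = 1141 rpm
ω = 2π×1141/60 = 119.5 rad/s
τ = P_out/ω = 9188/119.5 = 76.9 N·m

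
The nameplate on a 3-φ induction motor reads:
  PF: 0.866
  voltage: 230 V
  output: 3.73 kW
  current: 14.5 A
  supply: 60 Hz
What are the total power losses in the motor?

1270 W

P_in = √3·V·I·cosφ = 1.732×230×14.5×0.866 = 5002 W
P_out = 3730 W
Losses = P_in − P_out = 5002 − 3730 = 1272 W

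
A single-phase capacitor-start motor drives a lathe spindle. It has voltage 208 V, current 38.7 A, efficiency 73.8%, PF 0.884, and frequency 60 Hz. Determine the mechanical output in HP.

7.04 HP

P_in = V·I·cosφ = 208 × 38.7 × 0.884 = 7116 W
P_out = η·P_in = 0.738 × 7116 = 5252 W
= 5252/746 = 7.04 HP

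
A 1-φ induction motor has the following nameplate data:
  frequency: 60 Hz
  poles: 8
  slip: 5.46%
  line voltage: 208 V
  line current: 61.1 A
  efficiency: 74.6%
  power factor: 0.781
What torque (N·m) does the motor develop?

83.1 N·m

P_in = V·I·cosφ = 208 × 61.1 × 0.781 = 9926 W
P_out = η·P_in = 0.746 × 9926 = 7405 W
n_s = 120×60/8 = 900 rpm; n = 900×(1−0.0546) = 851 rpm
ω = 2π×851/60 = 89.12 rad/s
τ = P_out/ω = 7405/89.12 = 83.1 N·m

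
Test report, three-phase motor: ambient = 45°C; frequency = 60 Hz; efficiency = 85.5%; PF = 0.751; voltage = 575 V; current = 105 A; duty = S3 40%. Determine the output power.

67.1 kW

P_in = √3·V·I·cosφ = 1.732 × 575 × 105 × 0.751 = 78532 W
P_out = η·P_in = 0.855 × 78532 = 67145 W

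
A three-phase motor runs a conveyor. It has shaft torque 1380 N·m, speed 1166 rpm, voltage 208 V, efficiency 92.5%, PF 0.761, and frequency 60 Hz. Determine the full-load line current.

664 A

ω = 2π×1166/60 = 122.1 rad/s; P_out = τω = 1380 × 122.1 = 168498 W
P_in = P_out / η = 168498 / 0.925 = 182160 W
I_L = P_in / (√3·V_L·cosφ) = 182160 / (1.732 × 208 × 0.761) = 664 A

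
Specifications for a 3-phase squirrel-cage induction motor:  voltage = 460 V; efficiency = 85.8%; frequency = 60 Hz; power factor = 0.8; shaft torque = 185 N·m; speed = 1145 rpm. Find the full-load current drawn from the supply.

ω = 2π×1145/60 = 119.9 rad/s; P_out = τω = 185 × 119.9 = 22182 W
P_in = P_out / η = 22182 / 0.858 = 25853 W
I_L = P_in / (√3·V_L·cosφ) = 25853 / (1.732 × 460 × 0.8) = 40.6 A

40.6 A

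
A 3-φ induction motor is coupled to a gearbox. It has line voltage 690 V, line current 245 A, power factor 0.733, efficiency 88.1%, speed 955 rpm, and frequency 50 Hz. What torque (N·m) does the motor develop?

1890 N·m

P_in = √3·V·I·cosφ = 1.732 × 690 × 245 × 0.733 = 214618 W
P_out = η·P_in = 0.881 × 214618 = 189078 W
n = 955 rpm
ω = 2π×955/60 = 100 rad/s
τ = P_out/ω = 189078/100 = 1890 N·m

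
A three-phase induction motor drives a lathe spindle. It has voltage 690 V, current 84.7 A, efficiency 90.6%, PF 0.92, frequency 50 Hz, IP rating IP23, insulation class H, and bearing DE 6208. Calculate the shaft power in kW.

84.4 kW

P_in = √3·V·I·cosφ = 1.732 × 690 × 84.7 × 0.92 = 93125 W
P_out = η·P_in = 0.906 × 93125 = 84371 W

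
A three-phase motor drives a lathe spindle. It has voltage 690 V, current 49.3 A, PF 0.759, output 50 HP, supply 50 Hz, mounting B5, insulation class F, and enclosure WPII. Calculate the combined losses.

P_in = √3·V·I·cosφ = 1.732×690×49.3×0.759 = 44718 W
P_out = 50×746 = 37300 W
Losses = P_in − P_out = 44718 − 37300 = 7418 W

7420 W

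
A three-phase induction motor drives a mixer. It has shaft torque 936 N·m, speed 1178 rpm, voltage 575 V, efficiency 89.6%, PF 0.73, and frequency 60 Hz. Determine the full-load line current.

177 A

ω = 2π×1178/60 = 123.4 rad/s; P_out = τω = 936 × 123.4 = 115502 W
P_in = P_out / η = 115502 / 0.896 = 128908 W
I_L = P_in / (√3·V_L·cosφ) = 128908 / (1.732 × 575 × 0.73) = 177 A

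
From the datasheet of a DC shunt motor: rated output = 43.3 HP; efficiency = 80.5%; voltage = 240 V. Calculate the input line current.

167 A

P_out = 43.3 × 746 = 32302 W
P_in = P_out / η = 32302 / 0.805 = 40127 W
I = P_in / V = 40127 / 240 = 167 A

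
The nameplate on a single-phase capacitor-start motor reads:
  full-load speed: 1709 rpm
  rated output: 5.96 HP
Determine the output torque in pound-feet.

P_out = 5.96 × 746 = 4446 W
ω = 2π × 1709/60 = 179 rad/s
τ = P_out/ω = 4446/179 = 24.84 N·m
In lb·ft: 24.84/1.356 = 18.3 lb·ft

18.3 lb·ft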